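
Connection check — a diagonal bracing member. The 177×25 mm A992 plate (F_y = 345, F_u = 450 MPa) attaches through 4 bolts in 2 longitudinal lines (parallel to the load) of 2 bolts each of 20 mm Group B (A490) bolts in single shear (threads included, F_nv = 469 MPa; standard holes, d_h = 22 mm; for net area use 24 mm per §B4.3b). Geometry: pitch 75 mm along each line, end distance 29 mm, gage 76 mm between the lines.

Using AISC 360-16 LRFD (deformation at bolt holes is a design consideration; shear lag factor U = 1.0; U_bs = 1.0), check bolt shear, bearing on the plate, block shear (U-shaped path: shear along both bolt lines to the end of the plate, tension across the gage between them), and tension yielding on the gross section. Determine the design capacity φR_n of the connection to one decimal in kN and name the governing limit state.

442.0 kN (bolt shear governs)

Bolt shear: A_b = π(20)²/4 = 314.16 mm². φR_n = 0.75 × 469 × 314.16 × 4 × 1 = 442.0 kN.
Bearing (25 mm plate, F_u = 450 MPa): end bolts L_c = 29 − 22/2 = 18, R_n = min(1.2×18×25×450, 2.4×20×25×450) = 243 kN/bolt; interior L_c = 75 − 22 = 53, R_n = 540 kN/bolt. φR_n = 0.75 × (2×243 + 2×540) = 1174.5 kN.
Block shear: shear path 2×[29+1×75] = 2×104 mm, A_gv = 5200, A_nv = 2×(104 − 1.5×24)×25 = 3400 mm²; tension across gage: (76 − 1×24)×25 = 1300 mm². R_n = min(0.6×450×3400, 0.6×345×5200) + 1.0×450×1300 = min(918, 1076.4) + 585 = 1503 kN. φR_n = 0.75 × 1503 = 1127.3 kN.
Tension yield (gross): A_g = 177×25 = 4425 mm². φR_n = 0.90 × 345 × 4425 = 1374.0 kN.
Governing: min(442.0, 1174.5, 1127.3, 1374.0) = 442.0 kN → bolt shear.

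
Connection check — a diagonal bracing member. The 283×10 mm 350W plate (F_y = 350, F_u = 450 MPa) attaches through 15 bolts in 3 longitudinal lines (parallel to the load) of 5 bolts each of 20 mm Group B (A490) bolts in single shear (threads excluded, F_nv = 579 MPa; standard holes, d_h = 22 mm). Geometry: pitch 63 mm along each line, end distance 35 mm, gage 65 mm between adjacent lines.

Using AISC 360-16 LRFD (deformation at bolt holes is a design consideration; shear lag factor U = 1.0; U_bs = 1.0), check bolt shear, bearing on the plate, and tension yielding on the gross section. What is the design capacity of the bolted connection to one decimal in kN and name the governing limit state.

891.5 kN (gross-section yield governs)

Bolt shear: A_b = π(20)²/4 = 314.16 mm². φR_n = 0.75 × 579 × 314.16 × 15 × 1 = 2046.4 kN.
Bearing (10 mm plate, F_u = 450 MPa): end bolts L_c = 35 − 22/2 = 24, R_n = min(1.2×24×10×450, 2.4×20×10×450) = 129.6 kN/bolt; interior L_c = 63 − 22 = 41, R_n = 216 kN/bolt. φR_n = 0.75 × (3×129.6 + 12×216) = 2235.6 kN.
Tension yield (gross): A_g = 283×10 = 2830 mm². φR_n = 0.90 × 350 × 2830 = 891.5 kN.
Governing: min(2046.4, 2235.6, 891.5) = 891.5 kN → gross-section yield.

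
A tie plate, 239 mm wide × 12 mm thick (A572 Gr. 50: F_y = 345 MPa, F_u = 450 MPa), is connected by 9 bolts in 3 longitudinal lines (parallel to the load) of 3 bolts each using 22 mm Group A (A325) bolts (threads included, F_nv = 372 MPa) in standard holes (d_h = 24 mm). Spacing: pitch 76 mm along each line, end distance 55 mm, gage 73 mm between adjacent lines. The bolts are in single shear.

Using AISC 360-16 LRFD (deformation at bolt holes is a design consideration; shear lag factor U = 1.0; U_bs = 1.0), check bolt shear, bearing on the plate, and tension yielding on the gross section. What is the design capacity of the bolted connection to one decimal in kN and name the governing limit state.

Bolt shear: A_b = π(22)²/4 = 380.13 mm². φR_n = 0.75 × 372 × 380.13 × 9 × 1 = 954.5 kN.
Bearing (12 mm plate, F_u = 450 MPa): end bolts L_c = 55 − 24/2 = 43, R_n = min(1.2×43×12×450, 2.4×22×12×450) = 278.64 kN/bolt; interior L_c = 76 − 24 = 52, R_n = 285.12 kN/bolt. φR_n = 0.75 × (3×278.64 + 6×285.12) = 1910.0 kN.
Tension yield (gross): A_g = 239×12 = 2868 mm². φR_n = 0.90 × 345 × 2868 = 890.5 kN.
Governing: min(954.5, 1910.0, 890.5) = 890.5 kN → gross-section yield.

890.5 kN (gross-section yield governs)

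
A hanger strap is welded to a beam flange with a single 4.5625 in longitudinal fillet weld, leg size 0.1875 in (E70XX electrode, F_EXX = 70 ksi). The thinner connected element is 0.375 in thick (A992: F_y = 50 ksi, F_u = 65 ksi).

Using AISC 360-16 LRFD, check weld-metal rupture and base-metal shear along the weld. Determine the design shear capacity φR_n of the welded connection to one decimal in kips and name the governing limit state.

Weld metal: throat = 0.707×0.1875 = 0.13256 in, L = 4.5625 in. φR_n = 0.75 × 0.6 × 70 × 0.13256 × 4.5625 = 19.1 kips.
Base metal shear (0.375 in plate): yield φR_n = 1.0×0.6×50×0.375×4.5625 = 51.3 kips; rupture φR_n = 0.75×0.6×65×0.375×4.5625 = 50.0 kips; take 50.0 kips (rupture).
Governing: min(19.1, 50.0) = 19.1 kips → weld metal.

19.1 kips (weld metal governs)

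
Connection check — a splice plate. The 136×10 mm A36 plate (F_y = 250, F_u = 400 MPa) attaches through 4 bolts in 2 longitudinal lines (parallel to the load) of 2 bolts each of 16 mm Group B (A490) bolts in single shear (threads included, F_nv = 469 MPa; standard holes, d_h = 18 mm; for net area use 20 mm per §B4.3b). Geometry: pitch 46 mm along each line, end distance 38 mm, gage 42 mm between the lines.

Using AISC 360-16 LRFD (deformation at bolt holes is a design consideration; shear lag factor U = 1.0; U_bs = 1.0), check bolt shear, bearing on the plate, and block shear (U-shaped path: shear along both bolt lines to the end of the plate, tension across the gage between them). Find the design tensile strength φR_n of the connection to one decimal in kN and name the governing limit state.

255.0 kN (block shear governs)

Bolt shear: A_b = π(16)²/4 = 201.06 mm². φR_n = 0.75 × 469 × 201.06 × 4 × 1 = 282.9 kN.
Bearing (10 mm plate, F_u = 400 MPa): end bolts L_c = 38 − 18/2 = 29, R_n = min(1.2×29×10×400, 2.4×16×10×400) = 139.2 kN/bolt; interior L_c = 46 − 18 = 28, R_n = 134.4 kN/bolt. φR_n = 0.75 × (2×139.2 + 2×134.4) = 410.4 kN.
Block shear: shear path 2×[38+1×46] = 2×84 mm, A_gv = 1680, A_nv = 2×(84 − 1.5×20)×10 = 1080 mm²; tension across gage: (42 − 1×20)×10 = 220 mm². R_n = min(0.6×400×1080, 0.6×250×1680) + 1.0×400×220 = min(259.2, 252) + 88 = 340 kN. φR_n = 0.75 × 340 = 255.0 kN.
Governing: min(282.9, 410.4, 255.0) = 255.0 kN → block shear.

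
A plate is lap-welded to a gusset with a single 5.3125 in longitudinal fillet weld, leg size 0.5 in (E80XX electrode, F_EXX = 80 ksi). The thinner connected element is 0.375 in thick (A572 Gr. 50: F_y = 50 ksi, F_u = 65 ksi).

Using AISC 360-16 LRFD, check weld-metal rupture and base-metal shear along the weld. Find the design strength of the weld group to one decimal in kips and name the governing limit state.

Weld metal: throat = 0.707×0.5 = 0.3535 in, L = 5.3125 in. φR_n = 0.75 × 0.6 × 80 × 0.3535 × 5.3125 = 67.6 kips.
Base metal shear (0.375 in plate): yield φR_n = 1.0×0.6×50×0.375×5.3125 = 59.8 kips; rupture φR_n = 0.75×0.6×65×0.375×5.3125 = 58.3 kips; take 58.3 kips (rupture).
Governing: min(67.6, 58.3) = 58.3 kips → base-metal shear.

58.3 kips (base-metal shear governs)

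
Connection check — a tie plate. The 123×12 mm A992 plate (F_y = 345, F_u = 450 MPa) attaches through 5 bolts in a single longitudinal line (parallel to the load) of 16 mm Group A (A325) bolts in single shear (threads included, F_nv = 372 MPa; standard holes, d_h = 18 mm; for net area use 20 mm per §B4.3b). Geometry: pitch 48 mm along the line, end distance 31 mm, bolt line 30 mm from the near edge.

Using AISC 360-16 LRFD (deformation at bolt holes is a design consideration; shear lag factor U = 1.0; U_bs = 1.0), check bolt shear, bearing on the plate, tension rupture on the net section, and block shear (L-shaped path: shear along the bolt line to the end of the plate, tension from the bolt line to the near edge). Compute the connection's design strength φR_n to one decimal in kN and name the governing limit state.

Bolt shear: A_b = π(16)²/4 = 201.06 mm². φR_n = 0.75 × 372 × 201.06 × 5 × 1 = 280.5 kN.
Bearing (12 mm plate, F_u = 450 MPa): end bolts L_c = 31 − 18/2 = 22, R_n = min(1.2×22×12×450, 2.4×16×12×450) = 142.56 kN/bolt; interior L_c = 48 − 18 = 30, R_n = 194.4 kN/bolt. φR_n = 0.75 × (1×142.56 + 4×194.4) = 690.1 kN.
Tension rupture (net): A_n = (123 − 1×20)×12 = 1236 mm² (U = 1.0, A_e = A_n). φR_n = 0.75 × 450 × 1236 = 417.2 kN.
Block shear: shear path 1×[31+4×48] = 1×223 mm, A_gv = 2676, A_nv = 1×(223 − 4.5×20)×12 = 1596 mm²; tension to near edge: (30 − 0.5×20)×12 = 240 mm². R_n = min(0.6×450×1596, 0.6×345×2676) + 1.0×450×240 = min(430.92, 553.93) + 108 = 538.92 kN. φR_n = 0.75 × 538.92 = 404.2 kN.
Governing: min(280.5, 690.1, 417.2, 404.2) = 280.5 kN → bolt shear.

280.5 kN (bolt shear governs)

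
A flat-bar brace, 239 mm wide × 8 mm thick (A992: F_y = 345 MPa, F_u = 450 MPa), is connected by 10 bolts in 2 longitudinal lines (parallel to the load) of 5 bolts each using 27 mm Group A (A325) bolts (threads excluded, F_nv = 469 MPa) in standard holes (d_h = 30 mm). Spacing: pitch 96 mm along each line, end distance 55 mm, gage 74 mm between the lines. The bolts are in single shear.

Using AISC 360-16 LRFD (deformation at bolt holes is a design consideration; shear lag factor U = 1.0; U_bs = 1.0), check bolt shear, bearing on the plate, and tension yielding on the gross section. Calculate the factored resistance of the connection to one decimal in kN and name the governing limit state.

593.7 kN (gross-section yield governs)

Bolt shear: A_b = π(27)²/4 = 572.56 mm². φR_n = 0.75 × 469 × 572.56 × 10 × 1 = 2014.0 kN.
Bearing (8 mm plate, F_u = 450 MPa): end bolts L_c = 55 − 30/2 = 40, R_n = min(1.2×40×8×450, 2.4×27×8×450) = 172.8 kN/bolt; interior L_c = 96 − 30 = 66, R_n = 233.28 kN/bolt. φR_n = 0.75 × (2×172.8 + 8×233.28) = 1658.9 kN.
Tension yield (gross): A_g = 239×8 = 1912 mm². φR_n = 0.90 × 345 × 1912 = 593.7 kN.
Governing: min(2014.0, 1658.9, 593.7) = 593.7 kN → gross-section yield.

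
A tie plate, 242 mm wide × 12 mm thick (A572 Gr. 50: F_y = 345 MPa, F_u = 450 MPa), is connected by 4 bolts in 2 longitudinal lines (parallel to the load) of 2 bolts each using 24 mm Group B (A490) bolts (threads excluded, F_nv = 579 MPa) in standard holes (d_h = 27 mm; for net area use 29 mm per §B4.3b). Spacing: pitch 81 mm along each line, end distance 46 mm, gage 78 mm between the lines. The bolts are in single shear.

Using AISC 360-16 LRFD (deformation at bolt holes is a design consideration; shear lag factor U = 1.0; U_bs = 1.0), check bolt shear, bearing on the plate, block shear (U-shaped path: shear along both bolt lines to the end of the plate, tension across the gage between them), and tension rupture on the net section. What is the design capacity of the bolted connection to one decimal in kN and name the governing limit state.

604.3 kN (block shear governs)

Bolt shear: A_b = π(24)²/4 = 452.39 mm². φR_n = 0.75 × 579 × 452.39 × 4 × 1 = 785.8 kN.
Bearing (12 mm plate, F_u = 450 MPa): end bolts L_c = 46 − 27/2 = 32.5, R_n = min(1.2×32.5×12×450, 2.4×24×12×450) = 210.6 kN/bolt; interior L_c = 81 − 27 = 54, R_n = 311.04 kN/bolt. φR_n = 0.75 × (2×210.6 + 2×311.04) = 782.5 kN.
Block shear: shear path 2×[46+1×81] = 2×127 mm, A_gv = 3048, A_nv = 2×(127 − 1.5×29)×12 = 2004 mm²; tension across gage: (78 − 1×29)×12 = 588 mm². R_n = min(0.6×450×2004, 0.6×345×3048) + 1.0×450×588 = min(541.08, 630.94) + 264.6 = 805.68 kN. φR_n = 0.75 × 805.68 = 604.3 kN.
Tension rupture (net): A_n = (242 − 2×29)×12 = 2208 mm² (U = 1.0, A_e = A_n). φR_n = 0.75 × 450 × 2208 = 745.2 kN.
Governing: min(785.8, 782.5, 604.3, 745.2) = 604.3 kN → block shear.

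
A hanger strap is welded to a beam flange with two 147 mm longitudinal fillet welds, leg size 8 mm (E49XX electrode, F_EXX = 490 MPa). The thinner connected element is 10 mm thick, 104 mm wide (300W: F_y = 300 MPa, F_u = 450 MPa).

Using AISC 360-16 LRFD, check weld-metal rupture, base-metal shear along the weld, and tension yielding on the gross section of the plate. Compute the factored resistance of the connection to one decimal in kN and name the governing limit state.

280.8 kN (gross-section yield governs)

Weld metal: throat = 0.707×8 = 5.656 mm, L = 2×147 = 294 mm. φR_n = 0.75 × 0.6 × 490 × 5.656 × 294 = 366.7 kN.
Base metal shear (10 mm plate): yield φR_n = 1.0×0.6×300×10×294 = 529.2 kN; rupture φR_n = 0.75×0.6×450×10×294 = 595.4 kN; take 529.2 kN (yield).
Tension yield (gross): A_g = 104×10 = 1040 mm². φR_n = 0.90 × 300 × 1040 = 280.8 kN.
Governing: min(366.7, 529.2, 280.8) = 280.8 kN → gross-section yield.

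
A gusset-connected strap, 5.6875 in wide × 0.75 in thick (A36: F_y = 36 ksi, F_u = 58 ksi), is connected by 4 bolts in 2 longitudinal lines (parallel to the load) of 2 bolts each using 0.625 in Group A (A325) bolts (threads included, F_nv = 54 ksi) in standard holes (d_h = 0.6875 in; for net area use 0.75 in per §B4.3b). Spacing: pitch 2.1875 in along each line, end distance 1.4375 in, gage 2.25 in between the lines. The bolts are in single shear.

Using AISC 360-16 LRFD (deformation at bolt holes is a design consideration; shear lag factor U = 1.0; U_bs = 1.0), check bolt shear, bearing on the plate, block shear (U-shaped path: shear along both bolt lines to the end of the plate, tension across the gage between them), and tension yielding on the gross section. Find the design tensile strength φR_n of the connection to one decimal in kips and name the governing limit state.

49.7 kips (bolt shear governs)

Bolt shear: A_b = π(0.625)²/4 = 0.3068 in². φR_n = 0.75 × 54 × 0.3068 × 4 × 1 = 49.7 kips.
Bearing (0.75 in plate, F_u = 58 ksi): end bolts L_c = 1.4375 − 0.6875/2 = 1.09375, R_n = min(1.2×1.09375×0.75×58, 2.4×0.625×0.75×58) = 57.094 kips/bolt; interior L_c = 2.1875 − 0.6875 = 1.5, R_n = 65.25 kips/bolt. φR_n = 0.75 × (2×57.094 + 2×65.25) = 183.5 kips.
Block shear: shear path 2×[1.4375+1×2.1875] = 2×3.625 in, A_gv = 5.4375, A_nv = 2×(3.625 − 1.5×0.75)×0.75 = 3.75 in²; tension across gage: (2.25 − 1×0.75)×0.75 = 1.125 in². R_n = min(0.6×58×3.75, 0.6×36×5.4375) + 1.0×58×1.125 = min(130.5, 117.45) + 65.25 = 182.7 kips. φR_n = 0.75 × 182.7 = 137.0 kips.
Tension yield (gross): A_g = 5.6875×0.75 = 4.2656 in². φR_n = 0.90 × 36 × 4.2656 = 138.2 kips.
Governing: min(49.7, 183.5, 137.0, 138.2) = 49.7 kips → bolt shear.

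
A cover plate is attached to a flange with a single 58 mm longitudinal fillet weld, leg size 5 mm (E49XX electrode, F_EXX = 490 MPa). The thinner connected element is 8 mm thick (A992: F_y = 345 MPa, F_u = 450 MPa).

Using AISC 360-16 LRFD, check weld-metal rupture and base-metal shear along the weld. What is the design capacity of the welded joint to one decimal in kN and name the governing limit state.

45.2 kN (weld metal governs)

Weld metal: throat = 0.707×5 = 3.535 mm, L = 58 mm. φR_n = 0.75 × 0.6 × 490 × 3.535 × 58 = 45.2 kN.
Base metal shear (8 mm plate): yield φR_n = 1.0×0.6×345×8×58 = 96.0 kN; rupture φR_n = 0.75×0.6×450×8×58 = 94.0 kN; take 94.0 kN (rupture).
Governing: min(45.2, 94.0) = 45.2 kN → weld metal.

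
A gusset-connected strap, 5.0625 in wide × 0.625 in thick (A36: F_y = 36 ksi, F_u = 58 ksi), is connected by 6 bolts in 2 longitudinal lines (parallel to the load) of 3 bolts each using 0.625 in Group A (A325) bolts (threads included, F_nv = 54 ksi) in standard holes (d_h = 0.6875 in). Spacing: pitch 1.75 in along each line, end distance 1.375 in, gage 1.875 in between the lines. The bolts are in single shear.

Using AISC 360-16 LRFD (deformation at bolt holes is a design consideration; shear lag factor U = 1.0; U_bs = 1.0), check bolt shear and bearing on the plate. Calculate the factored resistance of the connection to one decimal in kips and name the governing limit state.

74.6 kips (bolt shear governs)

Bolt shear: A_b = π(0.625)²/4 = 0.3068 in². φR_n = 0.75 × 54 × 0.3068 × 6 × 1 = 74.6 kips.
Bearing (0.625 in plate, F_u = 58 ksi): end bolts L_c = 1.375 − 0.6875/2 = 1.03125, R_n = min(1.2×1.03125×0.625×58, 2.4×0.625×0.625×58) = 44.859 kips/bolt; interior L_c = 1.75 − 0.6875 = 1.0625, R_n = 46.219 kips/bolt. φR_n = 0.75 × (2×44.859 + 4×46.219) = 205.9 kips.
Governing: min(74.6, 205.9) = 74.6 kips → bolt shear.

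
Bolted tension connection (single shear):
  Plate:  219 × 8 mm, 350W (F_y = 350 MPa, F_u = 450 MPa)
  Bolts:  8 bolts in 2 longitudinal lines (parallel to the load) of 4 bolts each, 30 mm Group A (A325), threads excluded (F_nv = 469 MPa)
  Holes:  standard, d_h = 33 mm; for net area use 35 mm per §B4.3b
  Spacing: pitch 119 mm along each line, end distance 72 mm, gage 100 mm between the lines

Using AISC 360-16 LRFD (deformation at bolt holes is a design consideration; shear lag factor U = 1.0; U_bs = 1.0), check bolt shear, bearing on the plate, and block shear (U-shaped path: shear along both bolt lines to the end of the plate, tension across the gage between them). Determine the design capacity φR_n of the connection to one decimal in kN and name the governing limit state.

Bolt shear: A_b = π(30)²/4 = 706.86 mm². φR_n = 0.75 × 469 × 706.86 × 8 × 1 = 1989.1 kN.
Bearing (8 mm plate, F_u = 450 MPa): end bolts L_c = 72 − 33/2 = 55.5, R_n = min(1.2×55.5×8×450, 2.4×30×8×450) = 239.76 kN/bolt; interior L_c = 119 − 33 = 86, R_n = 259.2 kN/bolt. φR_n = 0.75 × (2×239.76 + 6×259.2) = 1526.0 kN.
Block shear: shear path 2×[72+3×119] = 2×429 mm, A_gv = 6864, A_nv = 2×(429 − 3.5×35)×8 = 4904 mm²; tension across gage: (100 − 1×35)×8 = 520 mm². R_n = min(0.6×450×4904, 0.6×350×6864) + 1.0×450×520 = min(1324.1, 1441.4) + 234 = 1558.1 kN. φR_n = 0.75 × 1558.1 = 1168.6 kN.
Governing: min(1989.1, 1526.0, 1168.6) = 1168.6 kN → block shear.

1168.6 kN (block shear governs)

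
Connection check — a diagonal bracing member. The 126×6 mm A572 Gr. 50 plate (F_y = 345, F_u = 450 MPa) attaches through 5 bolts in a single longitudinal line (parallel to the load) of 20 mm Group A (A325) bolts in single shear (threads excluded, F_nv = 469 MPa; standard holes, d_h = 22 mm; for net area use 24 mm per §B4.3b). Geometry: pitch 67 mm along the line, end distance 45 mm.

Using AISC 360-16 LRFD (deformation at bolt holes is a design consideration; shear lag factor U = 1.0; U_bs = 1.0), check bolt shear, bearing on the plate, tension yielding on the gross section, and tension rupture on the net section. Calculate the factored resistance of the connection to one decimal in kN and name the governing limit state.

206.6 kN (net-section rupture governs)

Bolt shear: A_b = π(20)²/4 = 314.16 mm². φR_n = 0.75 × 469 × 314.16 × 5 × 1 = 552.5 kN.
Bearing (6 mm plate, F_u = 450 MPa): end bolts L_c = 45 − 22/2 = 34, R_n = min(1.2×34×6×450, 2.4×20×6×450) = 110.16 kN/bolt; interior L_c = 67 − 22 = 45, R_n = 129.6 kN/bolt. φR_n = 0.75 × (1×110.16 + 4×129.6) = 471.4 kN.
Tension yield (gross): A_g = 126×6 = 756 mm². φR_n = 0.90 × 345 × 756 = 234.7 kN.
Tension rupture (net): A_n = (126 − 1×24)×6 = 612 mm² (U = 1.0, A_e = A_n). φR_n = 0.75 × 450 × 612 = 206.6 kN.
Governing: min(552.5, 471.4, 234.7, 206.6) = 206.6 kN → net-section rupture.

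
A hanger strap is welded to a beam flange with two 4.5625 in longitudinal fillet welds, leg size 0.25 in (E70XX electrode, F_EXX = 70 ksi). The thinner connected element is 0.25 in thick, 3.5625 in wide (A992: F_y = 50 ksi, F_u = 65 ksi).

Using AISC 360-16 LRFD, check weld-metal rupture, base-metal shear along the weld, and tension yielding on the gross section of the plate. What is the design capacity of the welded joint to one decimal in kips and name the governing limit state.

Weld metal: throat = 0.707×0.25 = 0.17675 in, L = 2×4.5625 = 9.125 in. φR_n = 0.75 × 0.6 × 70 × 0.17675 × 9.125 = 50.8 kips.
Base metal shear (0.25 in plate): yield φR_n = 1.0×0.6×50×0.25×9.125 = 68.4 kips; rupture φR_n = 0.75×0.6×65×0.25×9.125 = 66.7 kips; take 66.7 kips (rupture).
Tension yield (gross): A_g = 3.5625×0.25 = 0.89063 in². φR_n = 0.90 × 50 × 0.89063 = 40.1 kips.
Governing: min(50.8, 66.7, 40.1) = 40.1 kips → gross-section yield.

40.1 kips (gross-section yield governs)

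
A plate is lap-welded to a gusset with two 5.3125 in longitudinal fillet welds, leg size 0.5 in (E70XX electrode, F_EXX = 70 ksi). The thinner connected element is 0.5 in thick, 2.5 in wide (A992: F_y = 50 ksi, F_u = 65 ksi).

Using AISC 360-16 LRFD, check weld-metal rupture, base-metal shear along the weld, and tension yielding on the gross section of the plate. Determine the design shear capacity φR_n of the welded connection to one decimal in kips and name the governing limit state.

Weld metal: throat = 0.707×0.5 = 0.3535 in, L = 2×5.3125 = 10.625 in. φR_n = 0.75 × 0.6 × 70 × 0.3535 × 10.625 = 118.3 kips.
Base metal shear (0.5 in plate): yield φR_n = 1.0×0.6×50×0.5×10.625 = 159.4 kips; rupture φR_n = 0.75×0.6×65×0.5×10.625 = 155.4 kips; take 155.4 kips (rupture).
Tension yield (gross): A_g = 2.5×0.5 = 1.25 in². φR_n = 0.90 × 50 × 1.25 = 56.3 kips.
Governing: min(118.3, 155.4, 56.3) = 56.3 kips → gross-section yield.

56.3 kips (gross-section yield governs)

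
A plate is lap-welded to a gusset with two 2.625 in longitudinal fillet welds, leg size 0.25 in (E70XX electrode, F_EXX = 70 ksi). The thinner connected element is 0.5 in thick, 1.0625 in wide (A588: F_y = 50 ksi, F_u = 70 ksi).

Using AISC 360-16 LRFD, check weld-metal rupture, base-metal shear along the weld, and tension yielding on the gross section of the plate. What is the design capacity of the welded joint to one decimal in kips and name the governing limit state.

23.9 kips (gross-section yield governs)

Weld metal: throat = 0.707×0.25 = 0.17675 in, L = 2×2.625 = 5.25 in. φR_n = 0.75 × 0.6 × 70 × 0.17675 × 5.25 = 29.2 kips.
Base metal shear (0.5 in plate): yield φR_n = 1.0×0.6×50×0.5×5.25 = 78.8 kips; rupture φR_n = 0.75×0.6×70×0.5×5.25 = 82.7 kips; take 78.8 kips (yield).
Tension yield (gross): A_g = 1.0625×0.5 = 0.53125 in². φR_n = 0.90 × 50 × 0.53125 = 23.9 kips.
Governing: min(29.2, 78.8, 23.9) = 23.9 kips → gross-section yield.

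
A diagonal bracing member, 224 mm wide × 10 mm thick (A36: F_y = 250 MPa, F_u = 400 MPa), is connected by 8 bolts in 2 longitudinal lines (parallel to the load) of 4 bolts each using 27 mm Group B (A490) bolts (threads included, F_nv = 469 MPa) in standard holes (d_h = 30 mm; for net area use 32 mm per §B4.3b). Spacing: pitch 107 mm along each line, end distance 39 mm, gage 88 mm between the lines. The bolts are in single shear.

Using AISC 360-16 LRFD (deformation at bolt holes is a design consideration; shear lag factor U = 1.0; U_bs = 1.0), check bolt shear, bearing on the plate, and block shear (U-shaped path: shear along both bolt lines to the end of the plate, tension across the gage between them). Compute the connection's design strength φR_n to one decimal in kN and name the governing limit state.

978.0 kN (block shear governs)

Bolt shear: A_b = π(27)²/4 = 572.56 mm². φR_n = 0.75 × 469 × 572.56 × 8 × 1 = 1611.2 kN.
Bearing (10 mm plate, F_u = 400 MPa): end bolts L_c = 39 − 30/2 = 24, R_n = min(1.2×24×10×400, 2.4×27×10×400) = 115.2 kN/bolt; interior L_c = 107 − 30 = 77, R_n = 259.2 kN/bolt. φR_n = 0.75 × (2×115.2 + 6×259.2) = 1339.2 kN.
Block shear: shear path 2×[39+3×107] = 2×360 mm, A_gv = 7200, A_nv = 2×(360 − 3.5×32)×10 = 4960 mm²; tension across gage: (88 − 1×32)×10 = 560 mm². R_n = min(0.6×400×4960, 0.6×250×7200) + 1.0×400×560 = min(1190.4, 1080) + 224 = 1304 kN. φR_n = 0.75 × 1304 = 978.0 kN.
Governing: min(1611.2, 1339.2, 978.0) = 978.0 kN → block shear.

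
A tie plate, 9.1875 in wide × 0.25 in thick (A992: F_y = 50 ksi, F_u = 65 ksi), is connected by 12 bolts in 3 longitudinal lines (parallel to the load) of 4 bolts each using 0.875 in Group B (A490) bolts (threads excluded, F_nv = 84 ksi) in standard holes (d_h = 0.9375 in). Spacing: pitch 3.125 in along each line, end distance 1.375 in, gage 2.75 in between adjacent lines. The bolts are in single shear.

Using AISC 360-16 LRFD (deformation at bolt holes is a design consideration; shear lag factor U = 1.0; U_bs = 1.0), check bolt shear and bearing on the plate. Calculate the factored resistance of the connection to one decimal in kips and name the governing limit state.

Bolt shear: A_b = π(0.875)²/4 = 0.60132 in². φR_n = 0.75 × 84 × 0.60132 × 12 × 1 = 454.6 kips.
Bearing (0.25 in plate, F_u = 65 ksi): end bolts L_c = 1.375 − 0.9375/2 = 0.90625, R_n = min(1.2×0.90625×0.25×65, 2.4×0.875×0.25×65) = 17.672 kips/bolt; interior L_c = 3.125 − 0.9375 = 2.1875, R_n = 34.125 kips/bolt. φR_n = 0.75 × (3×17.672 + 9×34.125) = 270.1 kips.
Governing: min(454.6, 270.1) = 270.1 kips → bearing.

270.1 kips (bearing governs)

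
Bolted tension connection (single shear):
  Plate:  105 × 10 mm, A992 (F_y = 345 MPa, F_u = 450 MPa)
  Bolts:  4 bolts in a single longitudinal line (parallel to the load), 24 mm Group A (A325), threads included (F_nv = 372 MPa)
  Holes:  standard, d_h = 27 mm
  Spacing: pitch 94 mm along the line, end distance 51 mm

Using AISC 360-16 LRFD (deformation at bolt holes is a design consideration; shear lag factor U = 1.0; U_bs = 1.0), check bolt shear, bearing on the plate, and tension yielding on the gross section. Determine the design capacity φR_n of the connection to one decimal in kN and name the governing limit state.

326.0 kN (gross-section yield governs)

Bolt shear: A_b = π(24)²/4 = 452.39 mm². φR_n = 0.75 × 372 × 452.39 × 4 × 1 = 504.9 kN.
Bearing (10 mm plate, F_u = 450 MPa): end bolts L_c = 51 − 27/2 = 37.5, R_n = min(1.2×37.5×10×450, 2.4×24×10×450) = 202.5 kN/bolt; interior L_c = 94 − 27 = 67, R_n = 259.2 kN/bolt. φR_n = 0.75 × (1×202.5 + 3×259.2) = 735.1 kN.
Tension yield (gross): A_g = 105×10 = 1050 mm². φR_n = 0.90 × 345 × 1050 = 326.0 kN.
Governing: min(504.9, 735.1, 326.0) = 326.0 kN → gross-section yield.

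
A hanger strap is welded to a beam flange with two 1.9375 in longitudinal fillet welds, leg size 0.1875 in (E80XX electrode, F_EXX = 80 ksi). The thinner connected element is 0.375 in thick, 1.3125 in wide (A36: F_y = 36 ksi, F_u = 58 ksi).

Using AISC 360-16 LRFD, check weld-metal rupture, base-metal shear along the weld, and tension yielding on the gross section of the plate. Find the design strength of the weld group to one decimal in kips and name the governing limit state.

Weld metal: throat = 0.707×0.1875 = 0.13256 in, L = 2×1.9375 = 3.875 in. φR_n = 0.75 × 0.6 × 80 × 0.13256 × 3.875 = 18.5 kips.
Base metal shear (0.375 in plate): yield φR_n = 1.0×0.6×36×0.375×3.875 = 31.4 kips; rupture φR_n = 0.75×0.6×58×0.375×3.875 = 37.9 kips; take 31.4 kips (yield).
Tension yield (gross): A_g = 1.3125×0.375 = 0.49219 in². φR_n = 0.90 × 36 × 0.49219 = 15.9 kips.
Governing: min(18.5, 31.4, 15.9) = 15.9 kips → gross-section yield.

15.9 kips (gross-section yield governs)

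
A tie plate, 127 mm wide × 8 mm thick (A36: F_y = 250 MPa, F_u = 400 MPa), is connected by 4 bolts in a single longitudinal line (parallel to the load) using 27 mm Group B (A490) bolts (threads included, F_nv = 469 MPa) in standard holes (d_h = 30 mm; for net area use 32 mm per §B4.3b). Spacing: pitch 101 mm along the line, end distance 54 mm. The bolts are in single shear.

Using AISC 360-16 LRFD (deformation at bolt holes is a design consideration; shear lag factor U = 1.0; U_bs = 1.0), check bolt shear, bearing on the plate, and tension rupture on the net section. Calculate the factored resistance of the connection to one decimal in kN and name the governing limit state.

228.0 kN (net-section rupture governs)

Bolt shear: A_b = π(27)²/4 = 572.56 mm². φR_n = 0.75 × 469 × 572.56 × 4 × 1 = 805.6 kN.
Bearing (8 mm plate, F_u = 400 MPa): end bolts L_c = 54 − 30/2 = 39, R_n = min(1.2×39×8×400, 2.4×27×8×400) = 149.76 kN/bolt; interior L_c = 101 − 30 = 71, R_n = 207.36 kN/bolt. φR_n = 0.75 × (1×149.76 + 3×207.36) = 578.9 kN.
Tension rupture (net): A_n = (127 − 1×32)×8 = 760 mm² (U = 1.0, A_e = A_n). φR_n = 0.75 × 400 × 760 = 228.0 kN.
Governing: min(805.6, 578.9, 228.0) = 228.0 kN → net-section rupture.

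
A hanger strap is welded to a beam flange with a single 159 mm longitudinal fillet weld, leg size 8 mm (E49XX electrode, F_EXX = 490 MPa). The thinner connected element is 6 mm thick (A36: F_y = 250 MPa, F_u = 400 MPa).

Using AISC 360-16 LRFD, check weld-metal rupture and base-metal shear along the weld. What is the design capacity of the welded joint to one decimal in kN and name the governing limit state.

143.1 kN (base-metal shear governs)

Weld metal: throat = 0.707×8 = 5.656 mm, L = 159 mm. φR_n = 0.75 × 0.6 × 490 × 5.656 × 159 = 198.3 kN.
Base metal shear (6 mm plate): yield φR_n = 1.0×0.6×250×6×159 = 143.1 kN; rupture φR_n = 0.75×0.6×400×6×159 = 171.7 kN; take 143.1 kN (yield).
Governing: min(198.3, 143.1) = 143.1 kN → base-metal shear.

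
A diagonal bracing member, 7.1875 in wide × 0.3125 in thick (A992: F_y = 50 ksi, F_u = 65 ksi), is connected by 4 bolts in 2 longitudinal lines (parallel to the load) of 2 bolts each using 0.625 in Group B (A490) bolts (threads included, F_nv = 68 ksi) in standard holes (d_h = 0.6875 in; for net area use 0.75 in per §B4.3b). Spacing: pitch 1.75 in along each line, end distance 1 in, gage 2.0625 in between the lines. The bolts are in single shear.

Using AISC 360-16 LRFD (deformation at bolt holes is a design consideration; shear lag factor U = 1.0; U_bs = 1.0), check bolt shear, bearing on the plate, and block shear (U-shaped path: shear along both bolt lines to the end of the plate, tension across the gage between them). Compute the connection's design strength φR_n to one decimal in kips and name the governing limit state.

49.7 kips (block shear governs)

Bolt shear: A_b = π(0.625)²/4 = 0.3068 in². φR_n = 0.75 × 68 × 0.3068 × 4 × 1 = 62.6 kips.
Bearing (0.3125 in plate, F_u = 65 ksi): end bolts L_c = 1 − 0.6875/2 = 0.65625, R_n = min(1.2×0.65625×0.3125×65, 2.4×0.625×0.3125×65) = 15.996 kips/bolt; interior L_c = 1.75 − 0.6875 = 1.0625, R_n = 25.898 kips/bolt. φR_n = 0.75 × (2×15.996 + 2×25.898) = 62.8 kips.
Block shear: shear path 2×[1+1×1.75] = 2×2.75 in, A_gv = 1.7188, A_nv = 2×(2.75 − 1.5×0.75)×0.3125 = 1.0156 in²; tension across gage: (2.0625 − 1×0.75)×0.3125 = 0.41016 in². R_n = min(0.6×65×1.0156, 0.6×50×1.7188) + 1.0×65×0.41016 = min(39.608, 51.564) + 26.66 = 66.268 kips. φR_n = 0.75 × 66.268 = 49.7 kips.
Governing: min(62.6, 62.8, 49.7) = 49.7 kips → block shear.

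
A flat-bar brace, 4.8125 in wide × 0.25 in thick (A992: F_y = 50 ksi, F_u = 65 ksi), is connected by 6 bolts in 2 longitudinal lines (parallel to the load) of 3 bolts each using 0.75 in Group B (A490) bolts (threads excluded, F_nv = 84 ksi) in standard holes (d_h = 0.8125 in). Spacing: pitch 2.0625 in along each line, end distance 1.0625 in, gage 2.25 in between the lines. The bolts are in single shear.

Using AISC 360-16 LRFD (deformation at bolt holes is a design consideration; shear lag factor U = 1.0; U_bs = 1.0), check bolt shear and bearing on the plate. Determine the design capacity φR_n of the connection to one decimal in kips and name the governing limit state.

Bolt shear: A_b = π(0.75)²/4 = 0.44179 in². φR_n = 0.75 × 84 × 0.44179 × 6 × 1 = 167.0 kips.
Bearing (0.25 in plate, F_u = 65 ksi): end bolts L_c = 1.0625 − 0.8125/2 = 0.65625, R_n = min(1.2×0.65625×0.25×65, 2.4×0.75×0.25×65) = 12.797 kips/bolt; interior L_c = 2.0625 − 0.8125 = 1.25, R_n = 24.375 kips/bolt. φR_n = 0.75 × (2×12.797 + 4×24.375) = 92.3 kips.
Governing: min(167.0, 92.3) = 92.3 kips → bearing.

92.3 kips (bearing governs)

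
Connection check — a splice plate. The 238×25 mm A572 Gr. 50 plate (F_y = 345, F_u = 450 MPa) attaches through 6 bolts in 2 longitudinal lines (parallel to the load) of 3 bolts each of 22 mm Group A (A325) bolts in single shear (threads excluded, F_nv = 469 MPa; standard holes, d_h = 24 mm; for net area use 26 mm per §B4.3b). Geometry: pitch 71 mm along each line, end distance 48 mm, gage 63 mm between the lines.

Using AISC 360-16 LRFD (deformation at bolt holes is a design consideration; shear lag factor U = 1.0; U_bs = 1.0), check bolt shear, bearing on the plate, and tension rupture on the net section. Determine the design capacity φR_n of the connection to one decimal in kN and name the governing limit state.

Bolt shear: A_b = π(22)²/4 = 380.13 mm². φR_n = 0.75 × 469 × 380.13 × 6 × 1 = 802.3 kN.
Bearing (25 mm plate, F_u = 450 MPa): end bolts L_c = 48 − 24/2 = 36, R_n = min(1.2×36×25×450, 2.4×22×25×450) = 486 kN/bolt; interior L_c = 71 − 24 = 47, R_n = 594 kN/bolt. φR_n = 0.75 × (2×486 + 4×594) = 2511.0 kN.
Tension rupture (net): A_n = (238 − 2×26)×25 = 4650 mm² (U = 1.0, A_e = A_n). φR_n = 0.75 × 450 × 4650 = 1569.4 kN.
Governing: min(802.3, 2511.0, 1569.4) = 802.3 kN → bolt shear.

802.3 kN (bolt shear governs)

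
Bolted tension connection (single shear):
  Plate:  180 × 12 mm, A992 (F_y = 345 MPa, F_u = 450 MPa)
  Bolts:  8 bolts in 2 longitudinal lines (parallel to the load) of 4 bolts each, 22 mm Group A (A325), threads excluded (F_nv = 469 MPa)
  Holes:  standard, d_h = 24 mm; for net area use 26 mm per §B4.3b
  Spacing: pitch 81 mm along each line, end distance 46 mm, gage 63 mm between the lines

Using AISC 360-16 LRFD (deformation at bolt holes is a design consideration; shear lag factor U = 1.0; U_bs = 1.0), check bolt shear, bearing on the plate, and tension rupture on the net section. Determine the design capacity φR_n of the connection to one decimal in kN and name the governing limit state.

518.4 kN (net-section rupture governs)

Bolt shear: A_b = π(22)²/4 = 380.13 mm². φR_n = 0.75 × 469 × 380.13 × 8 × 1 = 1069.7 kN.
Bearing (12 mm plate, F_u = 450 MPa): end bolts L_c = 46 − 24/2 = 34, R_n = min(1.2×34×12×450, 2.4×22×12×450) = 220.32 kN/bolt; interior L_c = 81 − 24 = 57, R_n = 285.12 kN/bolt. φR_n = 0.75 × (2×220.32 + 6×285.12) = 1613.5 kN.
Tension rupture (net): A_n = (180 − 2×26)×12 = 1536 mm² (U = 1.0, A_e = A_n). φR_n = 0.75 × 450 × 1536 = 518.4 kN.
Governing: min(1069.7, 1613.5, 518.4) = 518.4 kN → net-section rupture.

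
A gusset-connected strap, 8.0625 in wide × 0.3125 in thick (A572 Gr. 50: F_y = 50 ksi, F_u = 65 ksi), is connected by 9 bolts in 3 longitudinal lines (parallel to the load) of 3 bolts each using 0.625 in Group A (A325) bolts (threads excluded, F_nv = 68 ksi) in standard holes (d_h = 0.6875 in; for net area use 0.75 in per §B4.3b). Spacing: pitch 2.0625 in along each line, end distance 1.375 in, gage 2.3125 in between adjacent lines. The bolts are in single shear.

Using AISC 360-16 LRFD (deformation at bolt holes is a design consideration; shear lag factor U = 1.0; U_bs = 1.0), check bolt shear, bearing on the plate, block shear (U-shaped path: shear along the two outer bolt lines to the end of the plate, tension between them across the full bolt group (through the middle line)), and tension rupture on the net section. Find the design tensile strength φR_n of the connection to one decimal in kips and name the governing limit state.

Bolt shear: A_b = π(0.625)²/4 = 0.3068 in². φR_n = 0.75 × 68 × 0.3068 × 9 × 1 = 140.8 kips.
Bearing (0.3125 in plate, F_u = 65 ksi): end bolts L_c = 1.375 − 0.6875/2 = 1.03125, R_n = min(1.2×1.03125×0.3125×65, 2.4×0.625×0.3125×65) = 25.137 kips/bolt; interior L_c = 2.0625 − 0.6875 = 1.375, R_n = 30.469 kips/bolt. φR_n = 0.75 × (3×25.137 + 6×30.469) = 193.7 kips.
Block shear: shear path 2×[1.375+2×2.0625] = 2×5.5 in, A_gv = 3.4375, A_nv = 2×(5.5 − 2.5×0.75)×0.3125 = 2.2656 in²; tension across gage: (4.625 − 2×0.75)×0.3125 = 0.97656 in². R_n = min(0.6×65×2.2656, 0.6×50×3.4375) + 1.0×65×0.97656 = min(88.358, 103.13) + 63.476 = 151.83 kips. φR_n = 0.75 × 151.83 = 113.9 kips.
Tension rupture (net): A_n = (8.0625 − 3×0.75)×0.3125 = 1.8164 in² (U = 1.0, A_e = A_n). φR_n = 0.75 × 65 × 1.8164 = 88.5 kips.
Governing: min(140.8, 193.7, 113.9, 88.5) = 88.5 kips → net-section rupture.

88.5 kips (net-section rupture governs)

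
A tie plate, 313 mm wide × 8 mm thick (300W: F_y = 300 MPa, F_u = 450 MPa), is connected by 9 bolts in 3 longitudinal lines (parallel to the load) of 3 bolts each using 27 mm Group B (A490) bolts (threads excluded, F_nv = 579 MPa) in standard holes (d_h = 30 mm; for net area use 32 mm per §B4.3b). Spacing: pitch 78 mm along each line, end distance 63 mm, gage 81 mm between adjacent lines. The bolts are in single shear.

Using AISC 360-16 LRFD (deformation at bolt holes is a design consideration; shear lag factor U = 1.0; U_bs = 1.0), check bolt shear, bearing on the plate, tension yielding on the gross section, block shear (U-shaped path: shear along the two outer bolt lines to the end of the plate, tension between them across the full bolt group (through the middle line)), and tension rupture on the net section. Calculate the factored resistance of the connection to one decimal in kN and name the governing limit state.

585.9 kN (net-section rupture governs)

Bolt shear: A_b = π(27)²/4 = 572.56 mm². φR_n = 0.75 × 579 × 572.56 × 9 × 1 = 2237.7 kN.
Bearing (8 mm plate, F_u = 450 MPa): end bolts L_c = 63 − 30/2 = 48, R_n = min(1.2×48×8×450, 2.4×27×8×450) = 207.36 kN/bolt; interior L_c = 78 − 30 = 48, R_n = 207.36 kN/bolt. φR_n = 0.75 × (3×207.36 + 6×207.36) = 1399.7 kN.
Tension yield (gross): A_g = 313×8 = 2504 mm². φR_n = 0.90 × 300 × 2504 = 676.1 kN.
Block shear: shear path 2×[63+2×78] = 2×219 mm, A_gv = 3504, A_nv = 2×(219 − 2.5×32)×8 = 2224 mm²; tension across gage: (162 − 2×32)×8 = 784 mm². R_n = min(0.6×450×2224, 0.6×300×3504) + 1.0×450×784 = min(600.48, 630.72) + 352.8 = 953.28 kN. φR_n = 0.75 × 953.28 = 715.0 kN.
Tension rupture (net): A_n = (313 − 3×32)×8 = 1736 mm² (U = 1.0, A_e = A_n). φR_n = 0.75 × 450 × 1736 = 585.9 kN.
Governing: min(2237.7, 1399.7, 676.1, 715.0, 585.9) = 585.9 kN → net-section rupture.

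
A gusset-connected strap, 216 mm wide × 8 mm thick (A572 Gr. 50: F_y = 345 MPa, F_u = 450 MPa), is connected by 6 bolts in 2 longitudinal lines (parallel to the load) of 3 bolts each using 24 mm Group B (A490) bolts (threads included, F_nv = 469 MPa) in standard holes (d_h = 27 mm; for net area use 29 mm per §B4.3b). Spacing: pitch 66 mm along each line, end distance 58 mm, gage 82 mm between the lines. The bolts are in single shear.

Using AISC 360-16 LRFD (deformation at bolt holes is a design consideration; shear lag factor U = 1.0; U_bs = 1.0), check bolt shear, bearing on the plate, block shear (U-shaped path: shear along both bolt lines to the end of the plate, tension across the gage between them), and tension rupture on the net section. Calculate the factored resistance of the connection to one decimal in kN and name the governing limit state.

426.6 kN (net-section rupture governs)

Bolt shear: A_b = π(24)²/4 = 452.39 mm². φR_n = 0.75 × 469 × 452.39 × 6 × 1 = 954.8 kN.
Bearing (8 mm plate, F_u = 450 MPa): end bolts L_c = 58 − 27/2 = 44.5, R_n = min(1.2×44.5×8×450, 2.4×24×8×450) = 192.24 kN/bolt; interior L_c = 66 − 27 = 39, R_n = 168.48 kN/bolt. φR_n = 0.75 × (2×192.24 + 4×168.48) = 793.8 kN.
Block shear: shear path 2×[58+2×66] = 2×190 mm, A_gv = 3040, A_nv = 2×(190 − 2.5×29)×8 = 1880 mm²; tension across gage: (82 − 1×29)×8 = 424 mm². R_n = min(0.6×450×1880, 0.6×345×3040) + 1.0×450×424 = min(507.6, 629.28) + 190.8 = 698.4 kN. φR_n = 0.75 × 698.4 = 523.8 kN.
Tension rupture (net): A_n = (216 − 2×29)×8 = 1264 mm² (U = 1.0, A_e = A_n). φR_n = 0.75 × 450 × 1264 = 426.6 kN.
Governing: min(954.8, 793.8, 523.8, 426.6) = 426.6 kN → net-section rupture.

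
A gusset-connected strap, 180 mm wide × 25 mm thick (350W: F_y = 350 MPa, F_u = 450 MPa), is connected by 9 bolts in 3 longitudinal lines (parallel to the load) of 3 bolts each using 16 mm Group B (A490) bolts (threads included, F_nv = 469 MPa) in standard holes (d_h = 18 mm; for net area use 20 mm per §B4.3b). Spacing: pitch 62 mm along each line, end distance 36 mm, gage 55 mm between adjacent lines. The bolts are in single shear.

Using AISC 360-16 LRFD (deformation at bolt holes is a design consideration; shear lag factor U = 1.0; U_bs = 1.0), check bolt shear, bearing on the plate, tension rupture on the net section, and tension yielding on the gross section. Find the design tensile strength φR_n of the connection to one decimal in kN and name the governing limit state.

Bolt shear: A_b = π(16)²/4 = 201.06 mm². φR_n = 0.75 × 469 × 201.06 × 9 × 1 = 636.5 kN.
Bearing (25 mm plate, F_u = 450 MPa): end bolts L_c = 36 − 18/2 = 27, R_n = min(1.2×27×25×450, 2.4×16×25×450) = 364.5 kN/bolt; interior L_c = 62 − 18 = 44, R_n = 432 kN/bolt. φR_n = 0.75 × (3×364.5 + 6×432) = 2764.1 kN.
Tension rupture (net): A_n = (180 − 3×20)×25 = 3000 mm² (U = 1.0, A_e = A_n). φR_n = 0.75 × 450 × 3000 = 1012.5 kN.
Tension yield (gross): A_g = 180×25 = 4500 mm². φR_n = 0.90 × 350 × 4500 = 1417.5 kN.
Governing: min(636.5, 2764.1, 1012.5, 1417.5) = 636.5 kN → bolt shear.

636.5 kN (bolt shear governs)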